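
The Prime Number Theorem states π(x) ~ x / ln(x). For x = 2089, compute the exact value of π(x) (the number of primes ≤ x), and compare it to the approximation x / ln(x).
π(2089) = 316;  x/ln(x) ≈ 273.27;  relative error ≈ 13.52%.

Directly count primes up to 2089: π(2089) = 316. The PNT approximation gives 2089/ln(2089) ≈ 2089/7.64444 ≈ 273.27. Relative error (π(x) − x/ln(x)) / π(x) ≈ 13.52%; the approximation is known to undercount slightly (Li(x) is a better estimate).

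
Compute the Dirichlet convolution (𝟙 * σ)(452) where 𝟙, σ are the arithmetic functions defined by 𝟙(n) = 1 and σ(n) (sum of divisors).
(𝟙 * σ)(452) = 1265

Divisors of 452: [1, 2, 4, 113, 226, 452]. For each d | 452:
  d = 1: 𝟙(1) · σ(452/1) = 1 · 798 = 798
  d = 2: 𝟙(2) · σ(452/2) = 1 · 342 = 342
  d = 4: 𝟙(4) · σ(452/4) = 1 · 114 = 114
  d = 113: 𝟙(113) · σ(452/113) = 1 · 7 = 7
  d = 226: 𝟙(226) · σ(452/226) = 1 · 3 = 3
  d = 452: 𝟙(452) · σ(452/452) = 1 · 1 = 1
Summing: (𝟙 * σ)(452) = 798 + 342 + 114 + 7 + 3 + 1 = 1265.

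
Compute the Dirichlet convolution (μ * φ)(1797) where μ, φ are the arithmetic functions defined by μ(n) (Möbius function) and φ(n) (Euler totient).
(μ * φ)(1797) = 597

Divisors of 1797: [1, 3, 599, 1797]. For each d | 1797:
  d = 1: μ(1) · φ(1797/1) = 1 · 1196 = 1196
  d = 3: μ(3) · φ(1797/3) = -1 · 598 = -598
  d = 599: μ(599) · φ(1797/599) = -1 · 2 = -2
  d = 1797: μ(1797) · φ(1797/1797) = 1 · 1 = 1
Summing: (μ * φ)(1797) = 1196 + -598 + -2 + 1 = 597.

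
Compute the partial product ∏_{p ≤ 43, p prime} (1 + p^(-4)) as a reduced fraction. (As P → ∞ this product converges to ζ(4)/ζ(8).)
∏ = 9797980044774469102330603903164632306176249714317508104704/9089648120265456627180951239843248289566061362769110535625

The primes p ≤ 43 are [2, 3, 5, 7, 11, 13, 17, 19, 23, 29, 31, 37, 41, 43]. For each, (1 + 1/p^4) = (p^4 + 1)/p^4. Multiplying these fractions over p ∈ [2, 3, 5, 7, 11, 13, 17, 19, 23, 29, 31, 37, 41, 43] gives 9797980044774469102330603903164632306176249714317508104704/9089648120265456627180951239843248289566061362769110535625. (In the limit P → ∞ this tends to ζ(4)/ζ(8).)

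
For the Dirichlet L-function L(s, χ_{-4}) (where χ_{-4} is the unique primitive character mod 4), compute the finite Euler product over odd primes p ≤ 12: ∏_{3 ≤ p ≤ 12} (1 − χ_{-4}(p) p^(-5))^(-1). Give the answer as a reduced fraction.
∏ = 5662435865625/5684292116992

The odd primes p ≤ 12 are [3, 5, 7, 11]. For each, χ(p) = 1 if p ≡ 1 mod 4, χ(p) = −1 if p ≡ 3 mod 4. Taking (1 − χ(p)/p^5)^(-1) = p^5/(p^5 − χ(p)): (1 − (-1)/3^5)^(-1) · (1 − (1)/5^5)^(-1) · (1 − (-1)/7^5)^(-1) · (1 − (-1)/11^5)^(-1) = 5662435865625/5684292116992.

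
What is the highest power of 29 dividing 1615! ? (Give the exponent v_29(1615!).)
v_29(1615!) = 56

Legendre's formula: v_p(n!) = Σ_{k ≥ 1} ⌊n / p^k⌋. For p = 29, n = 1615, the terms are:
  ⌊1615/29^1⌋ = ⌊1615/29⌋ = 55
  ⌊1615/29^2⌋ = ⌊1615/841⌋ = 1
(the next term ⌊1615/29^3⌋ = 0, terminating the sum). Summing: v_29(1615!) = 55 + 1 = 56.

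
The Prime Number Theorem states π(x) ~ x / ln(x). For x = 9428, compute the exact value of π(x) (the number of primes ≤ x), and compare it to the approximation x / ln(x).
π(9428) = 1166;  x/ln(x) ≈ 1030.22;  relative error ≈ 11.64%.

Directly count primes up to 9428: π(9428) = 1166. The PNT approximation gives 9428/ln(9428) ≈ 9428/9.15144 ≈ 1030.22. Relative error (π(x) − x/ln(x)) / π(x) ≈ 11.64%; the approximation is known to undercount slightly (Li(x) is a better estimate).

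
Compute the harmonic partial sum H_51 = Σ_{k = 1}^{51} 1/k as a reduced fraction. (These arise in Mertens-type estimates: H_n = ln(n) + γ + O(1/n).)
H_51 = 14004003155738682347159/3099044504245996706400

Direct summation: H_51 = 1 + 1/2 + ... + 1/51. The least common denominator is lcm(1, ..., 51) = 3099044504245996706400; over this denominator the numerator is 3099044504245996706400 + 1549522252122998353200 + 1033014834748665568800 + 774761126061499176600 + 619808900849199341280 + 516507417374332784400 + 442720643463713815200 + 387380563030749588300 + 344338278249555189600 + 309904450424599670640 + 281731318567817882400 + 258253708687166392200 + 238388038788153592800 + 221360321731856907600 + 206602966949733113760 + 193690281515374794150 + 182296735543882159200 + 172169139124777594800 + 163107605486631405600 + 154952225212299835320 + 147573547821237938400 + 140865659283908941200 + 134741065401999856800 + 129126854343583196100 + 123961780169839868256 + 119194019394076796400 + 114779426083185063200 + 110680160865928453800 + 106863603594689541600 + 103301483474866556880 + 99969177556322474400 + 96845140757687397075 + 93910439522605960800 + 91148367771941079600 + 88544128692742763040 + 86084569562388797400 + 83757959574216127200 + 81553802743315702800 + 79462679596051197600 + 77476112606149917660 + 75586451323073090400 + 73786773910618969200 + 72070802424325504800 + 70432829641954470600 + 68867655649911037920 + 67370532700999928400 + 65937117111616951200 + 64563427171791598050 + 63245806209101973600 + 61980890084919934128 + 60765578514627386400 = 14004003155738682347159, so H_51 = 14004003155738682347159/3099044504245996706400 (already in lowest terms) ≈ 4.51881. (The PNT-adjacent estimate ln(51) + γ ≈ 4.50904 matches within O(1/n).)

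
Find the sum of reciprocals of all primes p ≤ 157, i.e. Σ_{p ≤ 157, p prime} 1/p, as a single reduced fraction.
Σ 1/p = 67195167335560670940823020383181530154843058347995389615845419/35375166993717494840635767087951744212057570647889977422429870

π(157) = 37, so the primes ≤ 157 are [2, 3, 5, 7, 11, 13, 17, 19, 23, 29, 31, 37, 41, 43, 47, 53, 59, 61, 67, 71, 73, 79, 83, 89, 97, 101, 103, 107, 109, 113, 127, 131, 137, 139, 149, 151, 157]. Summing 1/p over these primes: 67195167335560670940823020383181530154843058347995389615845419/35375166993717494840635767087951744212057570647889977422429870 ≈ 1.8995. Mertens estimate ln ln(157) + 0.2615 ≈ 1.8821.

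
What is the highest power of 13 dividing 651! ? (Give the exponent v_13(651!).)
v_13(651!) = 53

Legendre's formula: v_p(n!) = Σ_{k ≥ 1} ⌊n / p^k⌋. For p = 13, n = 651, the terms are:
  ⌊651/13^1⌋ = ⌊651/13⌋ = 50
  ⌊651/13^2⌋ = ⌊651/169⌋ = 3
(the next term ⌊651/13^3⌋ = 0, terminating the sum). Summing: v_13(651!) = 50 + 3 = 53.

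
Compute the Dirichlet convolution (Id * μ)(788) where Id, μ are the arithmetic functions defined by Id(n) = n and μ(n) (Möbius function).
(Id * μ)(788) = 392

Divisors of 788: [1, 2, 4, 197, 394, 788]. For each d | 788:
  d = 1: Id(1) · μ(788/1) = 1 · 0 = 0
  d = 2: Id(2) · μ(788/2) = 2 · 1 = 2
  d = 4: Id(4) · μ(788/4) = 4 · -1 = -4
  d = 197: Id(197) · μ(788/197) = 197 · 0 = 0
  d = 394: Id(394) · μ(788/394) = 394 · -1 = -394
  d = 788: Id(788) · μ(788/788) = 788 · 1 = 788
Summing: (Id * μ)(788) = 0 + 2 + -4 + 0 + -394 + 788 = 392.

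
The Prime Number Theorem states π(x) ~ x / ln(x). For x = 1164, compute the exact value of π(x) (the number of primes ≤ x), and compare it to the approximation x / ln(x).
π(1164) = 192;  x/ln(x) ≈ 164.88;  relative error ≈ 14.12%.

Directly count primes up to 1164: π(1164) = 192. The PNT approximation gives 1164/ln(1164) ≈ 1164/7.05962 ≈ 164.88. Relative error (π(x) − x/ln(x)) / π(x) ≈ 14.12%; the approximation is known to undercount slightly (Li(x) is a better estimate).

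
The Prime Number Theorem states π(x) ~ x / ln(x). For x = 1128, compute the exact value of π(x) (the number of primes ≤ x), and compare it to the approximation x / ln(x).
π(1128) = 188;  x/ln(x) ≈ 160.50;  relative error ≈ 14.63%.

Directly count primes up to 1128: π(1128) = 188. The PNT approximation gives 1128/ln(1128) ≈ 1128/7.02820 ≈ 160.50. Relative error (π(x) − x/ln(x)) / π(x) ≈ 14.63%; the approximation is known to undercount slightly (Li(x) is a better estimate).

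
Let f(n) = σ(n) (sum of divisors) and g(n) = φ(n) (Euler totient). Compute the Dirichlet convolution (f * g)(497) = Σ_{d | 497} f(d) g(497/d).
(σ * φ)(497) = 1988

Divisors of 497: [1, 7, 71, 497]. For each d | 497:
  d = 1: σ(1) · φ(497/1) = 1 · 420 = 420
  d = 7: σ(7) · φ(497/7) = 8 · 70 = 560
  d = 71: σ(71) · φ(497/71) = 72 · 6 = 432
  d = 497: σ(497) · φ(497/497) = 576 · 1 = 576
Summing: (σ * φ)(497) = 420 + 560 + 432 + 576 = 1988.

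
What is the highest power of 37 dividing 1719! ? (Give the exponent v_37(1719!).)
v_37(1719!) = 47

Legendre's formula: v_p(n!) = Σ_{k ≥ 1} ⌊n / p^k⌋. For p = 37, n = 1719, the terms are:
  ⌊1719/37^1⌋ = ⌊1719/37⌋ = 46
  ⌊1719/37^2⌋ = ⌊1719/1369⌋ = 1
(the next term ⌊1719/37^3⌋ = 0, terminating the sum). Summing: v_37(1719!) = 46 + 1 = 47.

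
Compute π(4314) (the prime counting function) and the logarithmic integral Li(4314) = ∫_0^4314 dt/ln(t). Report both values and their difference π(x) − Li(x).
π(4314) = 590;  Li(4314) ≈ 603.05;  π(x) − Li(x) ≈ -13.05.

Direct count of primes ≤ 4314 gives π(4314) = 590. Numerical evaluation of the logarithmic integral gives Li(4314) ≈ 603.05. The difference π(x) − Li(x) ≈ -13.05 is typically negative for small/moderate x (Li(x) overestimates), though Littlewood's theorem shows this sign changes infinitely often.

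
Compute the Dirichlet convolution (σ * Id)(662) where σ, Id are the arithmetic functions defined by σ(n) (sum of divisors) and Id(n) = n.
(σ * Id)(662) = 3315

Divisors of 662: [1, 2, 331, 662]. For each d | 662:
  d = 1: σ(1) · Id(662/1) = 1 · 662 = 662
  d = 2: σ(2) · Id(662/2) = 3 · 331 = 993
  d = 331: σ(331) · Id(662/331) = 332 · 2 = 664
  d = 662: σ(662) · Id(662/662) = 996 · 1 = 996
Summing: (σ * Id)(662) = 662 + 993 + 664 + 996 = 3315.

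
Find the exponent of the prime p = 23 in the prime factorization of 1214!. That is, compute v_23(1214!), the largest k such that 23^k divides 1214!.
v_23(1214!) = 54

Legendre's formula: v_p(n!) = Σ_{k ≥ 1} ⌊n / p^k⌋. For p = 23, n = 1214, the terms are:
  ⌊1214/23^1⌋ = ⌊1214/23⌋ = 52
  ⌊1214/23^2⌋ = ⌊1214/529⌋ = 2
(the next term ⌊1214/23^3⌋ = 0, terminating the sum). Summing: v_23(1214!) = 52 + 2 = 54.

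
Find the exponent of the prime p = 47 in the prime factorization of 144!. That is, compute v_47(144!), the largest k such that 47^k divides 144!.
v_47(144!) = 3

Legendre's formula: v_p(n!) = Σ_{k ≥ 1} ⌊n / p^k⌋. For p = 47, n = 144, the terms are:
  ⌊144/47^1⌋ = ⌊144/47⌋ = 3
(the next term ⌊144/47^2⌋ = 0, terminating the sum). Summing: v_47(144!) = 3 = 3.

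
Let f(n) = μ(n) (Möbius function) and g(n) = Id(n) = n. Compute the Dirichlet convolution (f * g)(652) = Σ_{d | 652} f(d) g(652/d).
(μ * Id)(652) = 324

Divisors of 652: [1, 2, 4, 163, 326, 652]. For each d | 652:
  d = 1: μ(1) · Id(652/1) = 1 · 652 = 652
  d = 2: μ(2) · Id(652/2) = -1 · 326 = -326
  d = 4: μ(4) · Id(652/4) = 0 · 163 = 0
  d = 163: μ(163) · Id(652/163) = -1 · 4 = -4
  d = 326: μ(326) · Id(652/326) = 1 · 2 = 2
  d = 652: μ(652) · Id(652/652) = 0 · 1 = 0
Summing: (μ * Id)(652) = 652 + -326 + 0 + -4 + 2 + 0 = 324.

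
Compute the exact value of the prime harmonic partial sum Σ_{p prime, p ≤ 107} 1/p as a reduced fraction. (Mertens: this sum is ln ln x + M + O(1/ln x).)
Σ 1/p = 4701017770207212913287900722730772880277689/2566376117594999414479597815340071648394470

π(107) = 28, so the primes ≤ 107 are [2, 3, 5, 7, 11, 13, 17, 19, 23, 29, 31, 37, 41, 43, 47, 53, 59, 61, 67, 71, 73, 79, 83, 89, 97, 101, 103, 107]. Summing 1/p over these primes: 4701017770207212913287900722730772880277689/2566376117594999414479597815340071648394470 ≈ 1.8318. Mertens estimate ln ln(107) + 0.2615 ≈ 1.8033.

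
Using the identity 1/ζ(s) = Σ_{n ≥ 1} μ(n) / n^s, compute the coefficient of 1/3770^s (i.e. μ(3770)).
μ(3770) = 1

Factor n = 3770 = 2 · 5 · 13 · 29. μ(n) = 0 if any exponent ≥ 2 (not squarefree); otherwise μ(n) = (−1)^{ω(n)} where ω(n) is the number of distinct prime factors. Applying: μ(3770) = 1.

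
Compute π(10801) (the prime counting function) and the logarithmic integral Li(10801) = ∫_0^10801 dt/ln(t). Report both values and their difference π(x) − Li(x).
π(10801) = 1315;  Li(10801) ≈ 1332.74;  π(x) − Li(x) ≈ -17.74.

Direct count of primes ≤ 10801 gives π(10801) = 1315. Numerical evaluation of the logarithmic integral gives Li(10801) ≈ 1332.74. The difference π(x) − Li(x) ≈ -17.74 is typically negative for small/moderate x (Li(x) overestimates), though Littlewood's theorem shows this sign changes infinitely often.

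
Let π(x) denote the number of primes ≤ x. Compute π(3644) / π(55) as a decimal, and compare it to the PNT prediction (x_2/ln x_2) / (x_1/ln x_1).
π(3644)/π(55) = 510/16 ≈ 31.8750;  PNT prediction ≈ 32.3752.

π(55) = 16 and π(3644) = 510, so π(3644)/π(55) ≈ 31.8750. The PNT-predicted ratio is (3644/ln(3644)) / (55/ln(55)) ≈ 32.3752. The two agree to within a few percent, as expected.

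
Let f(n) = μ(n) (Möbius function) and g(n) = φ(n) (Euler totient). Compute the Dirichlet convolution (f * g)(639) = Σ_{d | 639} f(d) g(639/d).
(μ * φ)(639) = 276

Divisors of 639: [1, 3, 9, 71, 213, 639]. For each d | 639:
  d = 1: μ(1) · φ(639/1) = 1 · 420 = 420
  d = 3: μ(3) · φ(639/3) = -1 · 140 = -140
  d = 9: μ(9) · φ(639/9) = 0 · 70 = 0
  d = 71: μ(71) · φ(639/71) = -1 · 6 = -6
  d = 213: μ(213) · φ(639/213) = 1 · 2 = 2
  d = 639: μ(639) · φ(639/639) = 0 · 1 = 0
Summing: (μ * φ)(639) = 420 + -140 + 0 + -6 + 2 + 0 = 276.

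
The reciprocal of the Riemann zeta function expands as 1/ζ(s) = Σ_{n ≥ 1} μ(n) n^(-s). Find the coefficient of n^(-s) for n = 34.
μ(34) = 1

Factor n = 34 = 2 · 17. μ(n) = 0 if any exponent ≥ 2 (not squarefree); otherwise μ(n) = (−1)^{ω(n)} where ω(n) is the number of distinct prime factors. Applying: μ(34) = 1.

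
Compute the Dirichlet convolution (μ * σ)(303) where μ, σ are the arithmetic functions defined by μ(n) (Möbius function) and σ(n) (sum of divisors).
(μ * σ)(303) = 303

Divisors of 303: [1, 3, 101, 303]. For each d | 303:
  d = 1: μ(1) · σ(303/1) = 1 · 408 = 408
  d = 3: μ(3) · σ(303/3) = -1 · 102 = -102
  d = 101: μ(101) · σ(303/101) = -1 · 4 = -4
  d = 303: μ(303) · σ(303/303) = 1 · 1 = 1
Summing: (μ * σ)(303) = 408 + -102 + -4 + 1 = 303.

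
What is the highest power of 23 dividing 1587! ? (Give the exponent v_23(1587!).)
v_23(1587!) = 72

Legendre's formula: v_p(n!) = Σ_{k ≥ 1} ⌊n / p^k⌋. For p = 23, n = 1587, the terms are:
  ⌊1587/23^1⌋ = ⌊1587/23⌋ = 69
  ⌊1587/23^2⌋ = ⌊1587/529⌋ = 3
(the next term ⌊1587/23^3⌋ = 0, terminating the sum). Summing: v_23(1587!) = 69 + 3 = 72.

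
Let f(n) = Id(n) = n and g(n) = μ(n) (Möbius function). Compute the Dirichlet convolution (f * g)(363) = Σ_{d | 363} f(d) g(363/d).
(Id * μ)(363) = 220

Divisors of 363: [1, 3, 11, 33, 121, 363]. For each d | 363:
  d = 1: Id(1) · μ(363/1) = 1 · 0 = 0
  d = 3: Id(3) · μ(363/3) = 3 · 0 = 0
  d = 11: Id(11) · μ(363/11) = 11 · 1 = 11
  d = 33: Id(33) · μ(363/33) = 33 · -1 = -33
  d = 121: Id(121) · μ(363/121) = 121 · -1 = -121
  d = 363: Id(363) · μ(363/363) = 363 · 1 = 363
Summing: (Id * μ)(363) = 0 + 0 + 11 + -33 + -121 + 363 = 220.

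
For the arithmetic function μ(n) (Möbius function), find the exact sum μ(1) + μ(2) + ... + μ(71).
Σ_{n ≤ 71} μ(n) = -3

Compute μ(n) for each 1 ≤ n ≤ 71: μ(1) = 1, μ(2) = -1, μ(3) = -1, μ(4) = 0, μ(5) = -1, μ(6) = 1, μ(7) = -1, μ(8) = 0, μ(9) = 0, μ(10) = 1, μ(11) = -1, μ(12) = 0, μ(13) = -1, μ(14) = 1, μ(15) = 1, μ(16) = 0, μ(17) = -1, μ(18) = 0, μ(19) = -1, μ(20) = 0, μ(21) = 1, μ(22) = 1, μ(23) = -1, μ(24) = 0, μ(25) = 0, μ(26) = 1, μ(27) = 0, μ(28) = 0, μ(29) = -1, μ(30) = -1, μ(31) = -1, μ(32) = 0, μ(33) = 1, μ(34) = 1, μ(35) = 1, μ(36) = 0, μ(37) = -1, μ(38) = 1, μ(39) = 1, μ(40) = 0, μ(41) = -1, μ(42) = -1, μ(43) = -1, μ(44) = 0, μ(45) = 0, μ(46) = 1, μ(47) = -1, μ(48) = 0, μ(49) = 0, μ(50) = 0, μ(51) = 1, μ(52) = 0, μ(53) = -1, μ(54) = 0, μ(55) = 1, μ(56) = 0, μ(57) = 1, μ(58) = 1, μ(59) = -1, μ(60) = 0, μ(61) = -1, μ(62) = 1, μ(63) = 0, μ(64) = 0, μ(65) = 1, μ(66) = -1, μ(67) = -1, μ(68) = 0, μ(69) = 1, μ(70) = -1, μ(71) = -1. Summing all 71 values: -3. (Mertens function M(x) = Σ_{n ≤ x} μ(n); on average M(x) should be small (PNT ⟺ M(x) = o(x)).)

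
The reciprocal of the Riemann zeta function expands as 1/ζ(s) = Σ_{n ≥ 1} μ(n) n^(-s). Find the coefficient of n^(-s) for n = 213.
μ(213) = 1

Factor n = 213 = 3 · 71. μ(n) = 0 if any exponent ≥ 2 (not squarefree); otherwise μ(n) = (−1)^{ω(n)} where ω(n) is the number of distinct prime factors. Applying: μ(213) = 1.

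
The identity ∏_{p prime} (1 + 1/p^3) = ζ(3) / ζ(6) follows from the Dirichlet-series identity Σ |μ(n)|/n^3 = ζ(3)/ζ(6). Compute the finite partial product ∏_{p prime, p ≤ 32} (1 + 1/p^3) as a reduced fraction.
∏ = 123276368443014873612288/104343309932640260237195

The primes p ≤ 32 are [2, 3, 5, 7, 11, 13, 17, 19, 23, 29, 31]. For each, (1 + 1/p^3) = (p^3 + 1)/p^3. Multiplying these fractions over p ∈ [2, 3, 5, 7, 11, 13, 17, 19, 23, 29, 31] gives 123276368443014873612288/104343309932640260237195. (In the limit P → ∞ this tends to ζ(3)/ζ(6).)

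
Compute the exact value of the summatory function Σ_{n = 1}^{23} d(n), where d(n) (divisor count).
Σ_{n ≤ 23} d(n) = 76

Compute d(n) for each 1 ≤ n ≤ 23: d(1) = 1, d(2) = 2, d(3) = 2, d(4) = 3, d(5) = 2, d(6) = 4, d(7) = 2, d(8) = 4, d(9) = 3, d(10) = 4, d(11) = 2, d(12) = 6, d(13) = 2, d(14) = 4, d(15) = 4, d(16) = 5, d(17) = 2, d(18) = 6, d(19) = 2, d(20) = 6, d(21) = 4, d(22) = 4, d(23) = 2. Summing all 23 values: 76. (Dirichlet's divisor formula: Σ_{n ≤ x} d(n) = x ln(x) + (2γ − 1) x + O(√x). For x = 23, the asymptotic estimate is ≈ 75.67.)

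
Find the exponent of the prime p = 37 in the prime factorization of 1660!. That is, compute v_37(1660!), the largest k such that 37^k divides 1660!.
v_37(1660!) = 45

Legendre's formula: v_p(n!) = Σ_{k ≥ 1} ⌊n / p^k⌋. For p = 37, n = 1660, the terms are:
  ⌊1660/37^1⌋ = ⌊1660/37⌋ = 44
  ⌊1660/37^2⌋ = ⌊1660/1369⌋ = 1
(the next term ⌊1660/37^3⌋ = 0, terminating the sum). Summing: v_37(1660!) = 44 + 1 = 45.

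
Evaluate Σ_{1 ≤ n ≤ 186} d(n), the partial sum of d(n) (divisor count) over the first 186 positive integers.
Σ_{n ≤ 186} d(n) = 1005

Compute d(n) for each 1 ≤ n ≤ 186: d(1) = 1, d(2) = 2, d(3) = 2, d(4) = 3, d(5) = 2, d(6) = 4, d(7) = 2, d(8) = 4, d(9) = 3, d(10) = 4, d(11) = 2, d(12) = 6, d(13) = 2, d(14) = 4, d(15) = 4, d(16) = 5, d(17) = 2, d(18) = 6, d(19) = 2, d(20) = 6, d(21) = 4, d(22) = 4, d(23) = 2, d(24) = 8, d(25) = 3, d(26) = 4, d(27) = 4, d(28) = 6, d(29) = 2, d(30) = 8, d(31) = 2, d(32) = 6, d(33) = 4, d(34) = 4, d(35) = 4, d(36) = 9, d(37) = 2, d(38) = 4, d(39) = 4, d(40) = 8, d(41) = 2, d(42) = 8, d(43) = 2, d(44) = 6, d(45) = 6, d(46) = 4, d(47) = 2, d(48) = 10, d(49) = 3, d(50) = 6, d(51) = 4, d(52) = 6, d(53) = 2, d(54) = 8, d(55) = 4, d(56) = 8, d(57) = 4, d(58) = 4, d(59) = 2, d(60) = 12, d(61) = 2, d(62) = 4, d(63) = 6, d(64) = 7, d(65) = 4, d(66) = 8, d(67) = 2, d(68) = 6, d(69) = 4, d(70) = 8, d(71) = 2, d(72) = 12, d(73) = 2, d(74) = 4, d(75) = 6, d(76) = 6, d(77) = 4, d(78) = 8, d(79) = 2, d(80) = 10, d(81) = 5, d(82) = 4, d(83) = 2, d(84) = 12, d(85) = 4, d(86) = 4, d(87) = 4, d(88) = 8, d(89) = 2, d(90) = 12, d(91) = 4, d(92) = 6, d(93) = 4, d(94) = 4, d(95) = 4, d(96) = 12, d(97) = 2, d(98) = 6, d(99) = 6, d(100) = 9, d(101) = 2, d(102) = 8, d(103) = 2, d(104) = 8, d(105) = 8, d(106) = 4, d(107) = 2, d(108) = 12, d(109) = 2, d(110) = 8, d(111) = 4, d(112) = 10, d(113) = 2, d(114) = 8, d(115) = 4, d(116) = 6, d(117) = 6, d(118) = 4, d(119) = 4, d(120) = 16, d(121) = 3, d(122) = 4, d(123) = 4, d(124) = 6, d(125) = 4, d(126) = 12, d(127) = 2, d(128) = 8, d(129) = 4, d(130) = 8, d(131) = 2, d(132) = 12, d(133) = 4, d(134) = 4, d(135) = 8, d(136) = 8, d(137) = 2, d(138) = 8, d(139) = 2, d(140) = 12, d(141) = 4, d(142) = 4, d(143) = 4, d(144) = 15, d(145) = 4, d(146) = 4, d(147) = 6, d(148) = 6, d(149) = 2, d(150) = 12, d(151) = 2, d(152) = 8, d(153) = 6, d(154) = 8, d(155) = 4, d(156) = 12, d(157) = 2, d(158) = 4, d(159) = 4, d(160) = 12, d(161) = 4, d(162) = 10, d(163) = 2, d(164) = 6, d(165) = 8, d(166) = 4, d(167) = 2, d(168) = 16, d(169) = 3, d(170) = 8, d(171) = 6, d(172) = 6, d(173) = 2, d(174) = 8, d(175) = 6, d(176) = 10, d(177) = 4, d(178) = 4, d(179) = 2, d(180) = 18, d(181) = 2, d(182) = 8, d(183) = 4, d(184) = 8, d(185) = 4, d(186) = 8. Summing all 186 values: 1005. (Dirichlet's divisor formula: Σ_{n ≤ x} d(n) = x ln(x) + (2γ − 1) x + O(√x). For x = 186, the asymptotic estimate is ≈ 1000.71.)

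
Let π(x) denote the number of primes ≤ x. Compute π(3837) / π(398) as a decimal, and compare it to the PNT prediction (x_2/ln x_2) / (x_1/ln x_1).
π(3837)/π(398) = 532/78 ≈ 6.8205;  PNT prediction ≈ 6.9935.

π(398) = 78 and π(3837) = 532, so π(3837)/π(398) ≈ 6.8205. The PNT-predicted ratio is (3837/ln(3837)) / (398/ln(398)) ≈ 6.9935. The two agree to within a few percent, as expected.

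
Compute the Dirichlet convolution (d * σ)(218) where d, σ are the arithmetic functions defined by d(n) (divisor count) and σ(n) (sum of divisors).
(d * σ)(218) = 560

Divisors of 218: [1, 2, 109, 218]. For each d | 218:
  d = 1: d(1) · σ(218/1) = 1 · 330 = 330
  d = 2: d(2) · σ(218/2) = 2 · 110 = 220
  d = 109: d(109) · σ(218/109) = 2 · 3 = 6
  d = 218: d(218) · σ(218/218) = 4 · 1 = 4
Summing: (d * σ)(218) = 330 + 220 + 6 + 4 = 560.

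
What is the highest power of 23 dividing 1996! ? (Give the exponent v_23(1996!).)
v_23(1996!) = 89

Legendre's formula: v_p(n!) = Σ_{k ≥ 1} ⌊n / p^k⌋. For p = 23, n = 1996, the terms are:
  ⌊1996/23^1⌋ = ⌊1996/23⌋ = 86
  ⌊1996/23^2⌋ = ⌊1996/529⌋ = 3
(the next term ⌊1996/23^3⌋ = 0, terminating the sum). Summing: v_23(1996!) = 86 + 3 = 89.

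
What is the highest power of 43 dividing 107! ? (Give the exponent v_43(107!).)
v_43(107!) = 2

Legendre's formula: v_p(n!) = Σ_{k ≥ 1} ⌊n / p^k⌋. For p = 43, n = 107, the terms are:
  ⌊107/43^1⌋ = ⌊107/43⌋ = 2
(the next term ⌊107/43^2⌋ = 0, terminating the sum). Summing: v_43(107!) = 2 = 2.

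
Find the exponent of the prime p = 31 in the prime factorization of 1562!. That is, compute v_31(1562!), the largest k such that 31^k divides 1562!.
v_31(1562!) = 51

Legendre's formula: v_p(n!) = Σ_{k ≥ 1} ⌊n / p^k⌋. For p = 31, n = 1562, the terms are:
  ⌊1562/31^1⌋ = ⌊1562/31⌋ = 50
  ⌊1562/31^2⌋ = ⌊1562/961⌋ = 1
(the next term ⌊1562/31^3⌋ = 0, terminating the sum). Summing: v_31(1562!) = 50 + 1 = 51.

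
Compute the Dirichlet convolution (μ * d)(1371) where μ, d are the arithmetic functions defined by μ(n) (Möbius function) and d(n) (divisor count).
(μ * d)(1371) = 1

Divisors of 1371: [1, 3, 457, 1371]. For each d | 1371:
  d = 1: μ(1) · d(1371/1) = 1 · 4 = 4
  d = 3: μ(3) · d(1371/3) = -1 · 2 = -2
  d = 457: μ(457) · d(1371/457) = -1 · 2 = -2
  d = 1371: μ(1371) · d(1371/1371) = 1 · 1 = 1
Summing: (μ * d)(1371) = 4 + -2 + -2 + 1 = 1.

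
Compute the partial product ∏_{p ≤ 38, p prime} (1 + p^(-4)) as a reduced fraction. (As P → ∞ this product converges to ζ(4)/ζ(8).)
∏ = 706902957735712331680943125904125462935190109312/655798773317600826641830943030775489929079680625

The primes p ≤ 38 are [2, 3, 5, 7, 11, 13, 17, 19, 23, 29, 31, 37]. For each, (1 + 1/p^4) = (p^4 + 1)/p^4. Multiplying these fractions over p ∈ [2, 3, 5, 7, 11, 13, 17, 19, 23, 29, 31, 37] gives 706902957735712331680943125904125462935190109312/655798773317600826641830943030775489929079680625. (In the limit P → ∞ this tends to ζ(4)/ζ(8).)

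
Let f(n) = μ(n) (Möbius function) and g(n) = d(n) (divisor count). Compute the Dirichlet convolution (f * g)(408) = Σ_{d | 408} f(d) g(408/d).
(μ * d)(408) = 1

Divisors of 408: [1, 2, 3, 4, 6, 8, 12, 17, 24, 34, 51, 68, 102, 136, 204, 408]. For each d | 408:
  d = 1: μ(1) · d(408/1) = 1 · 16 = 16
  d = 2: μ(2) · d(408/2) = -1 · 12 = -12
  d = 3: μ(3) · d(408/3) = -1 · 8 = -8
  d = 4: μ(4) · d(408/4) = 0 · 8 = 0
  d = 6: μ(6) · d(408/6) = 1 · 6 = 6
  d = 8: μ(8) · d(408/8) = 0 · 4 = 0
  d = 12: μ(12) · d(408/12) = 0 · 4 = 0
  d = 17: μ(17) · d(408/17) = -1 · 8 = -8
  d = 24: μ(24) · d(408/24) = 0 · 2 = 0
  d = 34: μ(34) · d(408/34) = 1 · 6 = 6
  d = 51: μ(51) · d(408/51) = 1 · 4 = 4
  d = 68: μ(68) · d(408/68) = 0 · 4 = 0
  d = 102: μ(102) · d(408/102) = -1 · 3 = -3
  d = 136: μ(136) · d(408/136) = 0 · 2 = 0
  d = 204: μ(204) · d(408/204) = 0 · 2 = 0
  d = 408: μ(408) · d(408/408) = 0 · 1 = 0
Summing: (μ * d)(408) = 16 + -12 + -8 + 0 + 6 + 0 + 0 + -8 + 0 + 6 + 4 + 0 + -3 + 0 + 0 + 0 = 1.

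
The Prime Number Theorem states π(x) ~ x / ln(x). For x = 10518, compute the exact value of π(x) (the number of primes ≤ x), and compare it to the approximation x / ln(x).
π(10518) = 1286;  x/ln(x) ≈ 1135.75;  relative error ≈ 11.68%.

Directly count primes up to 10518: π(10518) = 1286. The PNT approximation gives 10518/ln(10518) ≈ 10518/9.26084 ≈ 1135.75. Relative error (π(x) − x/ln(x)) / π(x) ≈ 11.68%; the approximation is known to undercount slightly (Li(x) is a better estimate).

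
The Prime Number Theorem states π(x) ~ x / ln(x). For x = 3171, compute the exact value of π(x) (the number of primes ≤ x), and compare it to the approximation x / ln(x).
π(3171) = 449;  x/ln(x) ≈ 393.34;  relative error ≈ 12.40%.

Directly count primes up to 3171: π(3171) = 449. The PNT approximation gives 3171/ln(3171) ≈ 3171/8.06180 ≈ 393.34. Relative error (π(x) − x/ln(x)) / π(x) ≈ 12.40%; the approximation is known to undercount slightly (Li(x) is a better estimate).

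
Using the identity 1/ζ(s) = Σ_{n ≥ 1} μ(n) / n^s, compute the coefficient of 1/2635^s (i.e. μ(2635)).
μ(2635) = -1

Factor n = 2635 = 5 · 17 · 31. μ(n) = 0 if any exponent ≥ 2 (not squarefree); otherwise μ(n) = (−1)^{ω(n)} where ω(n) is the number of distinct prime factors. Applying: μ(2635) = -1.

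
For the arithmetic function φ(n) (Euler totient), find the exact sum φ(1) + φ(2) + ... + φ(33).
Σ_{n ≤ 33} φ(n) = 344

Compute φ(n) for each 1 ≤ n ≤ 33: φ(1) = 1, φ(2) = 1, φ(3) = 2, φ(4) = 2, φ(5) = 4, φ(6) = 2, φ(7) = 6, φ(8) = 4, φ(9) = 6, φ(10) = 4, φ(11) = 10, φ(12) = 4, φ(13) = 12, φ(14) = 6, φ(15) = 8, φ(16) = 8, φ(17) = 16, φ(18) = 6, φ(19) = 18, φ(20) = 8, φ(21) = 12, φ(22) = 10, φ(23) = 22, φ(24) = 8, φ(25) = 20, φ(26) = 12, φ(27) = 18, φ(28) = 12, φ(29) = 28, φ(30) = 8, φ(31) = 30, φ(32) = 16, φ(33) = 20. Summing all 33 values: 344. (Average order: Σ_{n ≤ x} φ(n) ~ (3/π²) x². For x = 33, (3/π²)·33² ≈ 331.02.)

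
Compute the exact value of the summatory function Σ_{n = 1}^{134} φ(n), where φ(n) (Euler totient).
Σ_{n ≤ 134} φ(n) = 5498

Compute φ(n) for each 1 ≤ n ≤ 134: φ(1) = 1, φ(2) = 1, φ(3) = 2, φ(4) = 2, φ(5) = 4, φ(6) = 2, φ(7) = 6, φ(8) = 4, φ(9) = 6, φ(10) = 4, φ(11) = 10, φ(12) = 4, φ(13) = 12, φ(14) = 6, φ(15) = 8, φ(16) = 8, φ(17) = 16, φ(18) = 6, φ(19) = 18, φ(20) = 8, φ(21) = 12, φ(22) = 10, φ(23) = 22, φ(24) = 8, φ(25) = 20, φ(26) = 12, φ(27) = 18, φ(28) = 12, φ(29) = 28, φ(30) = 8, φ(31) = 30, φ(32) = 16, φ(33) = 20, φ(34) = 16, φ(35) = 24, φ(36) = 12, φ(37) = 36, φ(38) = 18, φ(39) = 24, φ(40) = 16, φ(41) = 40, φ(42) = 12, φ(43) = 42, φ(44) = 20, φ(45) = 24, φ(46) = 22, φ(47) = 46, φ(48) = 16, φ(49) = 42, φ(50) = 20, φ(51) = 32, φ(52) = 24, φ(53) = 52, φ(54) = 18, φ(55) = 40, φ(56) = 24, φ(57) = 36, φ(58) = 28, φ(59) = 58, φ(60) = 16, φ(61) = 60, φ(62) = 30, φ(63) = 36, φ(64) = 32, φ(65) = 48, φ(66) = 20, φ(67) = 66, φ(68) = 32, φ(69) = 44, φ(70) = 24, φ(71) = 70, φ(72) = 24, φ(73) = 72, φ(74) = 36, φ(75) = 40, φ(76) = 36, φ(77) = 60, φ(78) = 24, φ(79) = 78, φ(80) = 32, φ(81) = 54, φ(82) = 40, φ(83) = 82, φ(84) = 24, φ(85) = 64, φ(86) = 42, φ(87) = 56, φ(88) = 40, φ(89) = 88, φ(90) = 24, φ(91) = 72, φ(92) = 44, φ(93) = 60, φ(94) = 46, φ(95) = 72, φ(96) = 32, φ(97) = 96, φ(98) = 42, φ(99) = 60, φ(100) = 40, φ(101) = 100, φ(102) = 32, φ(103) = 102, φ(104) = 48, φ(105) = 48, φ(106) = 52, φ(107) = 106, φ(108) = 36, φ(109) = 108, φ(110) = 40, φ(111) = 72, φ(112) = 48, φ(113) = 112, φ(114) = 36, φ(115) = 88, φ(116) = 56, φ(117) = 72, φ(118) = 58, φ(119) = 96, φ(120) = 32, φ(121) = 110, φ(122) = 60, φ(123) = 80, φ(124) = 60, φ(125) = 100, φ(126) = 36, φ(127) = 126, φ(128) = 64, φ(129) = 84, φ(130) = 48, φ(131) = 130, φ(132) = 40, φ(133) = 108, φ(134) = 66. Summing all 134 values: 5498. (Average order: Σ_{n ≤ x} φ(n) ~ (3/π²) x². For x = 134, (3/π²)·134² ≈ 5457.97.)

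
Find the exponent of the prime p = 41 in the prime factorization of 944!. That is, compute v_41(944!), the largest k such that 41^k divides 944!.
v_41(944!) = 23

Legendre's formula: v_p(n!) = Σ_{k ≥ 1} ⌊n / p^k⌋. For p = 41, n = 944, the terms are:
  ⌊944/41^1⌋ = ⌊944/41⌋ = 23
(the next term ⌊944/41^2⌋ = 0, terminating the sum). Summing: v_41(944!) = 23 = 23.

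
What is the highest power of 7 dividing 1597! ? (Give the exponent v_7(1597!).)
v_7(1597!) = 264

Legendre's formula: v_p(n!) = Σ_{k ≥ 1} ⌊n / p^k⌋. For p = 7, n = 1597, the terms are:
  ⌊1597/7^1⌋ = ⌊1597/7⌋ = 228
  ⌊1597/7^2⌋ = ⌊1597/49⌋ = 32
  ⌊1597/7^3⌋ = ⌊1597/343⌋ = 4
(the next term ⌊1597/7^4⌋ = 0, terminating the sum). Summing: v_7(1597!) = 228 + 32 + 4 = 264.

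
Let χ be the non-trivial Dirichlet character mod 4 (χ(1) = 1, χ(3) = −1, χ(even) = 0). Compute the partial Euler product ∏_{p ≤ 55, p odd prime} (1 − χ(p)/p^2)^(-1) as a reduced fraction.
∏ = 6080498115610191266973991/6635764829241999360000000

The odd primes p ≤ 55 are [3, 5, 7, 11, 13, 17, 19, 23, 29, 31, 37, 41, 43, 47, 53]. For each, χ(p) = 1 if p ≡ 1 mod 4, χ(p) = −1 if p ≡ 3 mod 4. Taking (1 − χ(p)/p^2)^(-1) = p^2/(p^2 − χ(p)): (1 − (-1)/3^2)^(-1) · (1 − (1)/5^2)^(-1) · (1 − (-1)/7^2)^(-1) · (1 − (-1)/11^2)^(-1) · (1 − (1)/13^2)^(-1) · (1 − (1)/17^2)^(-1) · (1 − (-1)/19^2)^(-1) · (1 − (-1)/23^2)^(-1) · (1 − (1)/29^2)^(-1) · (1 − (-1)/31^2)^(-1) · (1 − (1)/37^2)^(-1) · (1 − (1)/41^2)^(-1) · (1 − (-1)/43^2)^(-1) · (1 − (-1)/47^2)^(-1) · (1 − (1)/53^2)^(-1) = 6080498115610191266973991/6635764829241999360000000.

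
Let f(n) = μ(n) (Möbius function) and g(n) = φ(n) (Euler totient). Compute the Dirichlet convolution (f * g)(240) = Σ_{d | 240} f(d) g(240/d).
(μ * φ)(240) = 12

Divisors of 240: [1, 2, 3, 4, 5, 6, 8, 10, 12, 15, 16, 20, 24, 30, 40, 48, 60, 80, 120, 240]. For each d | 240:
  d = 1: μ(1) · φ(240/1) = 1 · 64 = 64
  d = 2: μ(2) · φ(240/2) = -1 · 32 = -32
  d = 3: μ(3) · φ(240/3) = -1 · 32 = -32
  d = 4: μ(4) · φ(240/4) = 0 · 16 = 0
  d = 5: μ(5) · φ(240/5) = -1 · 16 = -16
  d = 6: μ(6) · φ(240/6) = 1 · 16 = 16
  d = 8: μ(8) · φ(240/8) = 0 · 8 = 0
  d = 10: μ(10) · φ(240/10) = 1 · 8 = 8
  d = 12: μ(12) · φ(240/12) = 0 · 8 = 0
  d = 15: μ(15) · φ(240/15) = 1 · 8 = 8
  d = 16: μ(16) · φ(240/16) = 0 · 8 = 0
  d = 20: μ(20) · φ(240/20) = 0 · 4 = 0
  d = 24: μ(24) · φ(240/24) = 0 · 4 = 0
  d = 30: μ(30) · φ(240/30) = -1 · 4 = -4
  d = 40: μ(40) · φ(240/40) = 0 · 2 = 0
  d = 48: μ(48) · φ(240/48) = 0 · 4 = 0
  d = 60: μ(60) · φ(240/60) = 0 · 2 = 0
  d = 80: μ(80) · φ(240/80) = 0 · 2 = 0
  d = 120: μ(120) · φ(240/120) = 0 · 1 = 0
  d = 240: μ(240) · φ(240/240) = 0 · 1 = 0
Summing: (μ * φ)(240) = 64 + -32 + -32 + 0 + -16 + 16 + 0 + 8 + 0 + 8 + 0 + 0 + 0 + -4 + 0 + 0 + 0 + 0 + 0 + 0 = 12.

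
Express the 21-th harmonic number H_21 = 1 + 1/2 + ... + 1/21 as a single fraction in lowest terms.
H_21 = 18858053/5173168

Direct summation: H_21 = 1 + 1/2 + ... + 1/21. The least common denominator is lcm(1, ..., 21) = 232792560; over this denominator the numerator is 232792560 + 116396280 + 77597520 + 58198140 + 46558512 + 38798760 + 33256080 + 29099070 + 25865840 + 23279256 + 21162960 + 19399380 + 17907120 + 16628040 + 15519504 + 14549535 + 13693680 + 12932920 + 12252240 + 11639628 + 11085360 = 848612385, so H_21 = 848612385/232792560; reducing by gcd(848612385, 232792560) = 45 gives 18858053/5173168 ≈ 3.64536. (The PNT-adjacent estimate ln(21) + γ ≈ 3.62174 matches within O(1/n).)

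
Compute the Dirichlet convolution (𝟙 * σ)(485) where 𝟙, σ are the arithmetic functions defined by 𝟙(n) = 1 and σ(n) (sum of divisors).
(𝟙 * σ)(485) = 693

Divisors of 485: [1, 5, 97, 485]. For each d | 485:
  d = 1: 𝟙(1) · σ(485/1) = 1 · 588 = 588
  d = 5: 𝟙(5) · σ(485/5) = 1 · 98 = 98
  d = 97: 𝟙(97) · σ(485/97) = 1 · 6 = 6
  d = 485: 𝟙(485) · σ(485/485) = 1 · 1 = 1
Summing: (𝟙 * σ)(485) = 588 + 98 + 6 + 1 = 693.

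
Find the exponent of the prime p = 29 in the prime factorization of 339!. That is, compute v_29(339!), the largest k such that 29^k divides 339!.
v_29(339!) = 11

Legendre's formula: v_p(n!) = Σ_{k ≥ 1} ⌊n / p^k⌋. For p = 29, n = 339, the terms are:
  ⌊339/29^1⌋ = ⌊339/29⌋ = 11
(the next term ⌊339/29^2⌋ = 0, terminating the sum). Summing: v_29(339!) = 11 = 11.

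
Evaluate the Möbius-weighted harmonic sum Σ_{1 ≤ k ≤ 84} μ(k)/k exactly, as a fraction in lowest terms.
Σ μ(k)/k = -223590076836035175208867029720/8902150522975861711854133933093

Values of μ(k) for 1 ≤ k ≤ 84: μ(1) = 1, μ(2) = -1, μ(3) = -1, μ(5) = -1, μ(6) = 1, μ(7) = -1, μ(10) = 1, μ(11) = -1, μ(13) = -1, μ(14) = 1, μ(15) = 1, μ(17) = -1, μ(19) = -1, μ(21) = 1, μ(22) = 1, μ(23) = -1, μ(26) = 1, μ(29) = -1, μ(30) = -1, μ(31) = -1, μ(33) = 1, μ(34) = 1, μ(35) = 1, μ(37) = -1, μ(38) = 1, μ(39) = 1, μ(41) = -1, μ(42) = -1, μ(43) = -1, μ(46) = 1, μ(47) = -1, μ(51) = 1, μ(53) = -1, μ(55) = 1, μ(57) = 1, μ(58) = 1, μ(59) = -1, μ(61) = -1, μ(62) = 1, μ(65) = 1, μ(66) = -1, μ(67) = -1, μ(69) = 1, μ(70) = -1, μ(71) = -1, μ(73) = -1, μ(74) = 1, μ(77) = 1, μ(78) = -1, μ(79) = -1, μ(82) = 1, μ(83) = -1, with μ = 0 on non-squarefree integers. Summing μ(k)/k for k where μ(k) ≠ 0 gives -223590076836035175208867029720/8902150522975861711854133933093 ≈ -0.0251. (PNT ⟺ this sum → 0 as n → ∞.)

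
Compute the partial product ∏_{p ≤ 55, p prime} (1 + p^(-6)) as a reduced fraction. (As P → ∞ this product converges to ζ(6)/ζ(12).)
∏ = 360549358903447598496102606972302575686854635195266223026920975630213276302501208168000000/354490140797970318435085924328566932610522860437094896232244152761372626351680260596056897

The primes p ≤ 55 are [2, 3, 5, 7, 11, 13, 17, 19, 23, 29, 31, 37, 41, 43, 47, 53]. For each, (1 + 1/p^6) = (p^6 + 1)/p^6. Multiplying these fractions over p ∈ [2, 3, 5, 7, 11, 13, 17, 19, 23, 29, 31, 37, 41, 43, 47, 53] gives 360549358903447598496102606972302575686854635195266223026920975630213276302501208168000000/354490140797970318435085924328566932610522860437094896232244152761372626351680260596056897. (In the limit P → ∞ this tends to ζ(6)/ζ(12).)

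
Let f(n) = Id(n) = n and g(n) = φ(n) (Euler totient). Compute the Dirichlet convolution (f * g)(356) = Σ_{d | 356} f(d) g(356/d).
(Id * φ)(356) = 1416

Divisors of 356: [1, 2, 4, 89, 178, 356]. For each d | 356:
  d = 1: Id(1) · φ(356/1) = 1 · 176 = 176
  d = 2: Id(2) · φ(356/2) = 2 · 88 = 176
  d = 4: Id(4) · φ(356/4) = 4 · 88 = 352
  d = 89: Id(89) · φ(356/89) = 89 · 2 = 178
  d = 178: Id(178) · φ(356/178) = 178 · 1 = 178
  d = 356: Id(356) · φ(356/356) = 356 · 1 = 356
Summing: (Id * φ)(356) = 176 + 176 + 352 + 178 + 178 + 356 = 1416.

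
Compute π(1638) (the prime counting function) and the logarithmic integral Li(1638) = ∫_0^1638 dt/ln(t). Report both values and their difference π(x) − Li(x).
π(1638) = 259;  Li(1638) ≈ 266.57;  π(x) − Li(x) ≈ -7.57.

Direct count of primes ≤ 1638 gives π(1638) = 259. Numerical evaluation of the logarithmic integral gives Li(1638) ≈ 266.57. The difference π(x) − Li(x) ≈ -7.57 is typically negative for small/moderate x (Li(x) overestimates), though Littlewood's theorem shows this sign changes infinitely often.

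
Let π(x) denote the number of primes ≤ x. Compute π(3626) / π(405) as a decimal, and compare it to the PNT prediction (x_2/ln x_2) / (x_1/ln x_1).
π(3626)/π(405) = 507/79 ≈ 6.4177;  PNT prediction ≈ 6.5586.

π(405) = 79 and π(3626) = 507, so π(3626)/π(405) ≈ 6.4177. The PNT-predicted ratio is (3626/ln(3626)) / (405/ln(405)) ≈ 6.5586. The two agree to within a few percent, as expected.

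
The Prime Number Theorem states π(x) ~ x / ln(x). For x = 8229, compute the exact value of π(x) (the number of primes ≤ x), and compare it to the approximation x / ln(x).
π(8229) = 1031;  x/ln(x) ≈ 912.77;  relative error ≈ 11.47%.

Directly count primes up to 8229: π(8229) = 1031. The PNT approximation gives 8229/ln(8229) ≈ 8229/9.01542 ≈ 912.77. Relative error (π(x) − x/ln(x)) / π(x) ≈ 11.47%; the approximation is known to undercount slightly (Li(x) is a better estimate).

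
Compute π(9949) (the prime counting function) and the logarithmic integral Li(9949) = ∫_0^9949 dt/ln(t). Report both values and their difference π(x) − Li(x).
π(9949) = 1227;  Li(9949) ≈ 1240.60;  π(x) − Li(x) ≈ -13.60.

Direct count of primes ≤ 9949 gives π(9949) = 1227. Numerical evaluation of the logarithmic integral gives Li(9949) ≈ 1240.60. The difference π(x) − Li(x) ≈ -13.60 is typically negative for small/moderate x (Li(x) overestimates), though Littlewood's theorem shows this sign changes infinitely often.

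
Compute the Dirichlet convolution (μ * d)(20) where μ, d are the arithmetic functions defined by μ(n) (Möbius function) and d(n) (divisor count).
(μ * d)(20) = 1

Divisors of 20: [1, 2, 4, 5, 10, 20]. For each d | 20:
  d = 1: μ(1) · d(20/1) = 1 · 6 = 6
  d = 2: μ(2) · d(20/2) = -1 · 4 = -4
  d = 4: μ(4) · d(20/4) = 0 · 2 = 0
  d = 5: μ(5) · d(20/5) = -1 · 3 = -3
  d = 10: μ(10) · d(20/10) = 1 · 2 = 2
  d = 20: μ(20) · d(20/20) = 0 · 1 = 0
Summing: (μ * d)(20) = 6 + -4 + 0 + -3 + 2 + 0 = 1.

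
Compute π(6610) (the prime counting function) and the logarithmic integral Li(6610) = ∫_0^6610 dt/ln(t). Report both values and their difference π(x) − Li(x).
π(6610) = 854;  Li(6610) ≈ 870.14;  π(x) − Li(x) ≈ -16.14.

Direct count of primes ≤ 6610 gives π(6610) = 854. Numerical evaluation of the logarithmic integral gives Li(6610) ≈ 870.14. The difference π(x) − Li(x) ≈ -16.14 is typically negative for small/moderate x (Li(x) overestimates), though Littlewood's theorem shows this sign changes infinitely often.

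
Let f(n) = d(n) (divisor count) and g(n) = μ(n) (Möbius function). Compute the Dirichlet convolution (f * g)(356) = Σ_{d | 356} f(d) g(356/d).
(d * μ)(356) = 1

Divisors of 356: [1, 2, 4, 89, 178, 356]. For each d | 356:
  d = 1: d(1) · μ(356/1) = 1 · 0 = 0
  d = 2: d(2) · μ(356/2) = 2 · 1 = 2
  d = 4: d(4) · μ(356/4) = 3 · -1 = -3
  d = 89: d(89) · μ(356/89) = 2 · 0 = 0
  d = 178: d(178) · μ(356/178) = 4 · -1 = -4
  d = 356: d(356) · μ(356/356) = 6 · 1 = 6
Summing: (d * μ)(356) = 0 + 2 + -3 + 0 + -4 + 6 = 1.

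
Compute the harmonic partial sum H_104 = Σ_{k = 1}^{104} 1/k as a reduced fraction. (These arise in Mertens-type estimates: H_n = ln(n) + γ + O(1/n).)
H_104 = 151628729214843927768244125436857365638449733/29012042540587955997705808574162155756055616

Direct summation: H_104 = 1 + 1/2 + ... + 1/104. The least common denominator is lcm(1, ..., 104) = 725301063514698899942645214354053893901390400; over this denominator the numerator is 725301063514698899942645214354053893901390400 + 362650531757349449971322607177026946950695200 + 241767021171566299980881738118017964633796800 + 181325265878674724985661303588513473475347600 + 145060212702939779988529042870810778780278080 + 120883510585783149990440869059008982316898400 + 103614437644956985706092173479150556271627200 + 90662632939337362492830651794256736737673800 + 80589007057188766660293912706005988211265600 + 72530106351469889994264521435405389390139040 + 65936460319518081812967746759459444900126400 + 60441755292891574995220434529504491158449200 + 55792389501130684610972708796465684146260800 + 51807218822478492853046086739575278135813600 + 48353404234313259996176347623603592926759360 + 45331316469668681246415325897128368368836900 + 42664768442041111761332071432591405523611200 + 40294503528594383330146956353002994105632800 + 38173740184984152628560274439687047047441600 + 36265053175734944997132260717702694695069520 + 34538145881652328568697391159716852090542400 + 32968230159759040906483873379729722450063200 + 31534828848465169562723704971915386691364800 + 30220877646445787497610217264752245579224600 + 29012042540587955997705808574162155756055616 + 27896194750565342305486354398232842073130400 + 26863002352396255553431304235335329403755200 + 25903609411239246426523043369787639067906800 + 25010381500506858618711903943243237720737600 + 24176702117156629998088173811801796463379680 + 23396808500474158062665974656582383674238400 + 22665658234834340623207662948564184184418450 + 21978820106506027270989248919819814966708800 + 21332384221020555880666035716295702761805600 + 20722887528991397141218434695830111254325440 + 20147251764297191665073478176501497052816400 + 19602731446343213511963384171731186321659200 + 19086870092492076314280137219843523523720800 + 18597463167043561536990902932155228048753600 + 18132526587867472498566130358851347347534760 + 17690269841821924388845005228147655948814400 + 17269072940826164284348695579858426045271200 + 16867466593365090696340586380326834741892800 + 16484115079879520453241936689864861225031600 + 16117801411437753332058782541201197642253120 + 15767414424232584781361852485957693345682400 + 15431937521589338296652025837320295614923200 + 15110438823222893748805108632376122789612300 + 14802062520708140815156024782735793753089600 + 14506021270293977998852904287081077878027808 + 14221589480680370587110690477530468507870400 + 13948097375282671152743177199116421036565200 + 13684925726692432074389532346302903658516800 + 13431501176198127776715652117667664701877600 + 13187292063903616362593549351891888980025280 + 12951804705619623213261521684893819533953400 + 12724580061661384209520091479895682349147200 + 12505190750253429309355951971621618860368800 + 12293238364655913558349918887356845659345600 + 12088351058578314999044086905900898231689840 + 11890181369093424589223692038591047441006400 + 11698404250237079031332987328291191837119200 + 11512715293884109522899130386572284030180800 + 11332829117417170311603831474282092092209225 + 11158477900226136922194541759293136829252160 + 10989410053253013635494624459909907483354400 + 10825389007682073133472316632150058117931200 + 10666192110510277940333017858147851380902800 + 10511609616155056520907901657305128897121600 + 10361443764495698570609217347915055627162720 + 10215507936826745069614721328930336533822400 + 10073625882148595832536739088250748526408200 + 9935631007050669862228016634987039642484800 + 9801365723171606755981692085865593160829600 + 9670680846862651999235269524720718585351872 + 9543435046246038157140068609921761761860400 + 9419494331359725973281106679922777842875200 + 9298731583521780768495451466077614024376800 + 9181026120439226581552471067772834100017600 + 9066263293933736249283065179425673673767380 + 8954334117465418517810434745111776467918400 + 8845134920910962194422502614073827974407200 + 8738567030297577107742713425952456553028800 + 8634536470413082142174347789929213022635600 + 8532953688408222352266414286518281104722240 + 8433733296682545348170293190163417370946400 + 8336793833502286206237301314414412573579200 + 8242057539939760226620968344932430612515800 + 8149450151850549437557811397236560605633600 + 8058900705718876666029391270600598821126560 + 7970341357304383515853244113780812020894400 + 7883707212116292390680926242978846672841200 + 7798936166824719354221991552194127891412800 + 7715968760794669148326012918660147807461600 + 7634748036996830525712054887937409409488320 + 7555219411611446874402554316188061394806150 + 7477330551697926803532424890247978287643200 + 7401031260354070407578012391367896876544800 + 7326273368835342423663082973273271655569600 + 7253010635146988999426452143540538939013904 + 7181198648660385147946982320337167266350400 + 7110794740340185293555345238765234253935200 + 7041757898200960193617914702466542659236800 + 6974048687641335576371588599558210518282600 = 3790718230371098194206103135921434140961243325, so H_104 = 3790718230371098194206103135921434140961243325/725301063514698899942645214354053893901390400; reducing by gcd(3790718230371098194206103135921434140961243325, 725301063514698899942645214354053893901390400) = 25 gives 151628729214843927768244125436857365638449733/29012042540587955997705808574162155756055616 ≈ 5.22641. (The PNT-adjacent estimate ln(104) + γ ≈ 5.22161 matches within O(1/n).)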